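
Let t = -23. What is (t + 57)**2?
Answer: 1156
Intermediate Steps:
(t + 57)**2 = (-23 + 57)**2 = 34**2 = 1156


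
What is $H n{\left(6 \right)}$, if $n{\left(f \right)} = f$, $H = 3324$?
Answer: $19944$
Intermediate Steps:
$H n{\left(6 \right)} = 3324 \cdot 6 = 19944$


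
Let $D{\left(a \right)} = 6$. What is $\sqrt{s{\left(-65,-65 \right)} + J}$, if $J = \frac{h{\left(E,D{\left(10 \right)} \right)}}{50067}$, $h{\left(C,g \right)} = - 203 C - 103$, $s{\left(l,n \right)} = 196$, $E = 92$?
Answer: $\frac{\sqrt{54485985739}}{16689} \approx 13.987$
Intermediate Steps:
$h{\left(C,g \right)} = -103 - 203 C$
$J = - \frac{18779}{50067}$ ($J = \frac{-103 - 18676}{50067} = \left(-103 - 18676\right) \frac{1}{50067} = \left(-18779\right) \frac{1}{50067} = - \frac{18779}{50067} \approx -0.37508$)
$\sqrt{s{\left(-65,-65 \right)} + J} = \sqrt{196 - \frac{18779}{50067}} = \sqrt{\frac{9794353}{50067}} = \frac{\sqrt{54485985739}}{16689}$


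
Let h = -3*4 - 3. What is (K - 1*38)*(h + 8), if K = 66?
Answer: -196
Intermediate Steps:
h = -15 (h = -12 - 3 = -15)
(K - 1*38)*(h + 8) = (66 - 1*38)*(-15 + 8) = (66 - 38)*(-7) = 28*(-7) = -196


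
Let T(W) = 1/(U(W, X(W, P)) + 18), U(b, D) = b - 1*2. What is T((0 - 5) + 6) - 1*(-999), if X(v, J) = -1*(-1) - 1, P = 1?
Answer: 16984/17 ≈ 999.06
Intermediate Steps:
X(v, J) = 0 (X(v, J) = 1 - 1 = 0)
U(b, D) = -2 + b (U(b, D) = b - 2 = -2 + b)
T(W) = 1/(16 + W) (T(W) = 1/((-2 + W) + 18) = 1/(16 + W))
T((0 - 5) + 6) - 1*(-999) = 1/(16 + ((0 - 5) + 6)) - 1*(-999) = 1/(16 + (-5 + 6)) + 999 = 1/(16 + 1) + 999 = 1/17 + 999 = 16984/17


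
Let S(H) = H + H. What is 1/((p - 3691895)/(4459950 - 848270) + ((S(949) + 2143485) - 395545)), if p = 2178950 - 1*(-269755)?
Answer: 361168/631985366465 ≈ 5.7148e-7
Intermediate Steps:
p = 2448705 (p = 2178950 + 269755 = 2448705)
S(H) = 2*H
1/((p - 3691895)/(4459950 - 848270) + ((S(949) + 2143485) - 395545)) = 1/((2448705 - 3691895)/(4459950 - 848270) + ((2*949 + 2143485) - 395545)) = 1/(-1243190/3611680 + ((1898 + 2143485) - 395545)) = 1/(-1243190*1/3611680 + (2145383 - 395545)) = 1/(-124319/361168 + 1749838) = 1/(631985366465/361168) = 361168/631985366465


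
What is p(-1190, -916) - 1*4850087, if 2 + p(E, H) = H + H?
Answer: -4851921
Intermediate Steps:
p(E, H) = -2 + 2*H (p(E, H) = -2 + (H + H) = -2 + 2*H)
p(-1190, -916) - 1*4850087 = (-2 + 2*(-916)) - 1*4850087 = (-2 - 1832) - 4850087 = -1834 - 4850087 = -4851921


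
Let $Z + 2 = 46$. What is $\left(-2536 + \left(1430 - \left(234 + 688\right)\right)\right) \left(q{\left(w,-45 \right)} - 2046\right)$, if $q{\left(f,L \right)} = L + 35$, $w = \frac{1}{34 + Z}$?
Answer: $4169568$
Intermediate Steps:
$Z = 44$ ($Z = -2 + 46 = 44$)
$w = \frac{1}{78}$ ($w = \frac{1}{34 + 44} = \frac{1}{78} \approx 0.012821$)
$q{\left(f,L \right)} = 35 + L$
$\left(-2536 + \left(1430 - \left(234 + 688\right)\right)\right) \left(q{\left(w,-45 \right)} - 2046\right) = \left(-2536 + \left(1430 - \left(234 + 688\right)\right)\right) \left(\left(35 - 45\right) - 2046\right) = \left(-2536 + \left(1430 - 922\right)\right) \left(-10 - 2046\right) = \left(-2536 + \left(1430 - 922\right)\right) \left(-2056\right) = \left(-2536 + 508\right) \left(-2056\right) = \left(-2028\right) \left(-2056\right) = 4169568$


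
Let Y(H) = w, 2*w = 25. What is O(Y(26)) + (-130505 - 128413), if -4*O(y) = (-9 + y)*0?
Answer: -258918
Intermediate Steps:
w = 25/2 (w = (1/2)*25 = 25/2 ≈ 12.500)
Y(H) = 25/2
O(y) = 0 (O(y) = -(-9 + y)*0/4 = -1/4*0 = 0)
O(Y(26)) + (-130505 - 128413) = 0 + (-130505 - 128413) = 0 - 258918 = -258918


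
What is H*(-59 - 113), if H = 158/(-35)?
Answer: 27176/35 ≈ 776.46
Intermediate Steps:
H = -158/35 (H = 158*(-1/35) = -158/35 ≈ -4.5143)
H*(-59 - 113) = -158*(-59 - 113)/35 = -158/35*(-172) = 27176/35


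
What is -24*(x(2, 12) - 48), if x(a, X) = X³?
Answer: -40320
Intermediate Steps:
-24*(x(2, 12) - 48) = -24*(12³ - 48) = -24*(1728 - 48) = -24*1680 = -40320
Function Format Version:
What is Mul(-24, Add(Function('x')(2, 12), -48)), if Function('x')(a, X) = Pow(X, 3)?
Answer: -40320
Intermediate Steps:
Mul(-24, Add(Function('x')(2, 12), -48)) = Mul(-24, Add(Pow(12, 3), -48)) = Mul(-24, Add(1728, -48)) = Mul(-24, 1680) = -40320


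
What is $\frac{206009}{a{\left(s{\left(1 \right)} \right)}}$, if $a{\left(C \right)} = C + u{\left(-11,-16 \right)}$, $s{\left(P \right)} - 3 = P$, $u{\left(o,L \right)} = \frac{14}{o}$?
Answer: $\frac{2266099}{30} \approx 75537.0$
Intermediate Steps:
$s{\left(P \right)} = 3 + P$
$a{\left(C \right)} = - \frac{14}{11} + C$ ($a{\left(C \right)} = C + \frac{14}{-11} = C + 14 \left(- \frac{1}{11}\right) = C - \frac{14}{11} = - \frac{14}{11} + C$)
$\frac{206009}{a{\left(s{\left(1 \right)} \right)}} = \frac{206009}{- \frac{14}{11} + \left(3 + 1\right)} = \frac{206009}{- \frac{14}{11} + 4} = \frac{206009}{\frac{30}{11}} = 206009 \cdot \frac{11}{30} = \frac{2266099}{30}$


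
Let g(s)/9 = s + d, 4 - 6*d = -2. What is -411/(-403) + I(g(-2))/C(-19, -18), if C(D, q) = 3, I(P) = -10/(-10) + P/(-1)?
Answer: 5263/1209 ≈ 4.3532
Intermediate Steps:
d = 1 (d = ⅔ - ⅙*(-2) = ⅔ + ⅓ = 1)
g(s) = 9 + 9*s (g(s) = 9*(s + 1) = 9*(1 + s) = 9 + 9*s)
I(P) = 1 - P (I(P) = -10*(-⅒) + P*(-1) = 1 - P)
-411/(-403) + I(g(-2))/C(-19, -18) = -411/(-403) + (1 - (9 + 9*(-2)))/3 = -411*(-1/403) + (1 - (9 - 18))*(⅓) = 411/403 + (1 - 1*(-9))*(⅓) = 411/403 + (1 + 9)*(⅓) = 411/403 + 10*(⅓) = 411/403 + 10/3 = 5263/1209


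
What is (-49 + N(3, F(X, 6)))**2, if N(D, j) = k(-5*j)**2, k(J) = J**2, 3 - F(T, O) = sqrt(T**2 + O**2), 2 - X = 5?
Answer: 15418072172401 - 6888930930000*sqrt(5) ≈ 1.3954e+10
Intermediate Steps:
X = -3 (X = 2 - 1*5 = 2 - 5 = -3)
F(T, O) = 3 - sqrt(O**2 + T**2) (F(T, O) = 3 - sqrt(T**2 + O**2) = 3 - sqrt(O**2 + T**2))
N(D, j) = 625*j**4 (N(D, j) = ((-5*j)**2)**2 = (25*j**2)**2 = 625*j**4)
(-49 + N(3, F(X, 6)))**2 = (-49 + 625*(3 - sqrt(6**2 + (-3)**2))**4)**2 = (-49 + 625*(3 - sqrt(36 + 9))**4)**2 = (-49 + 625*(3 - sqrt(45))**4)**2 = (-49 + 625*(3 - 3*sqrt(5))**4)**2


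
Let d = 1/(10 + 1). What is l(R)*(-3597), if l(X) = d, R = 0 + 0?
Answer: -327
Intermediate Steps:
d = 1/11 ≈ 0.090909
R = 0
l(X) = 1/11
l(R)*(-3597) = (1/11)*(-3597) = -327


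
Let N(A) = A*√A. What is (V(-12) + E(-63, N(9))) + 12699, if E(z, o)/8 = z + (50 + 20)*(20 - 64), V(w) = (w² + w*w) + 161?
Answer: -11996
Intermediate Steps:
N(A) = A^(3/2)
V(w) = 161 + 2*w² (V(w) = (w² + w²) + 161 = 2*w² + 161 = 161 + 2*w²)
E(z, o) = -24640 + 8*z (E(z, o) = 8*(z + (50 + 20)*(20 - 64)) = 8*(z + 70*(-44)) = 8*(z - 3080) = 8*(-3080 + z) = -24640 + 8*z)
(V(-12) + E(-63, N(9))) + 12699 = ((161 + 2*(-12)²) + (-24640 + 8*(-63))) + 12699 = ((161 + 2*144) + (-24640 - 504)) + 12699 = ((161 + 288) - 25144) + 12699 = (449 - 25144) + 12699 = -24695 + 12699 = -11996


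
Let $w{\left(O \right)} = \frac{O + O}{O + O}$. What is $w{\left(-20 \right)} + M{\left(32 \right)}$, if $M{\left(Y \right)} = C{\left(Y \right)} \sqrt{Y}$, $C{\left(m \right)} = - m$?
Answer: $1 - 128 \sqrt{2} \approx -180.02$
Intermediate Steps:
$w{\left(O \right)} = 1$ ($w{\left(O \right)} = \frac{2 O}{2 O} = 2 O \frac{1}{2 O} = 1$)
$M{\left(Y \right)} = - Y^{\frac{3}{2}}$ ($M{\left(Y \right)} = - Y \sqrt{Y} = - Y^{\frac{3}{2}}$)
$w{\left(-20 \right)} + M{\left(32 \right)} = 1 - 32^{\frac{3}{2}} = 1 - 128 \sqrt{2}$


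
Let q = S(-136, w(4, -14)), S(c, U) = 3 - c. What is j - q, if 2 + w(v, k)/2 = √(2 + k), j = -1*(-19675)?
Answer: 19536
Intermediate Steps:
j = 19675
w(v, k) = -4 + 2*√(2 + k)
q = 139 (q = 3 - 1*(-136) = 3 + 136 = 139)
j - q = 19675 - 1*139 = 19675 - 139 = 19536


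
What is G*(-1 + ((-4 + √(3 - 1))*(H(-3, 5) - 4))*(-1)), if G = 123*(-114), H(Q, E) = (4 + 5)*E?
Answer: -2285586 + 574902*√2 ≈ -1.4726e+6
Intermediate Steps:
H(Q, E) = 9*E
G = -14022
G*(-1 + ((-4 + √(3 - 1))*(H(-3, 5) - 4))*(-1)) = -14022*(-1 + ((-4 + √(3 - 1))*(9*5 - 4))*(-1)) = -14022*(-1 + ((-4 + √2)*(45 - 4))*(-1)) = -14022*(-1 + ((-4 + √2)*41)*(-1)) = -14022*(-1 + (-164 + 41*√2)*(-1)) = -14022*(-1 + (164 - 41*√2)) = -14022*(163 - 41*√2) = -2285586 + 574902*√2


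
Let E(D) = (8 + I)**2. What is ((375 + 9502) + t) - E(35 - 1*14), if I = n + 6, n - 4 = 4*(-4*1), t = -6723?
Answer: 3150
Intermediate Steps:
n = -12 (n = 4 + 4*(-4*1) = 4 + 4*(-4) = 4 - 16 = -12)
I = -6 (I = -12 + 6 = -6)
E(D) = 4 (E(D) = (8 - 6)**2 = 2**2 = 4)
((375 + 9502) + t) - E(35 - 1*14) = ((375 + 9502) - 6723) - 1*4 = (9877 - 6723) - 4 = 3154 - 4 = 3150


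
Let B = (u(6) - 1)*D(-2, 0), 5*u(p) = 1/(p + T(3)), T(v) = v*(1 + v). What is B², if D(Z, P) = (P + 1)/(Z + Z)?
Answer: 7921/129600 ≈ 0.061119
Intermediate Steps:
D(Z, P) = (1 + P)/(2*Z) (D(Z, P) = (1 + P)/((2*Z)) = (1 + P)*(1/(2*Z)) = (1 + P)/(2*Z))
u(p) = 1/(5*(12 + p)) (u(p) = 1/(5*(p + 3*(1 + 3))) = 1/(5*(p + 3*4)) = 1/(5*(p + 12)) = 1/(5*(12 + p)))
B = 89/360 (B = (1/(5*(12 + 6)) - 1)*((½)*(1 + 0)/(-2)) = ((⅕)/18 - 1)*((½)*(-½)*1) = ((⅕)*(1/18) - 1)*(-¼) = (1/90 - 1)*(-¼) = -89/90*(-¼) = 89/360 ≈ 0.24722)
B² = (89/360)² = 7921/129600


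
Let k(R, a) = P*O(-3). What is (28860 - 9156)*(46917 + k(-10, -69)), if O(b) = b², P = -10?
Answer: 922679208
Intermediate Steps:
k(R, a) = -90 (k(R, a) = -10*(-3)² = -10*9 = -90)
(28860 - 9156)*(46917 + k(-10, -69)) = (28860 - 9156)*(46917 - 90) = 19704*46827 = 922679208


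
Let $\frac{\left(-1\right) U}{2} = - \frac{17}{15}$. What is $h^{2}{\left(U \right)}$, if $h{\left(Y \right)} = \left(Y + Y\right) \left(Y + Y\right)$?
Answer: $\frac{21381376}{50625} \approx 422.35$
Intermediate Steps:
$U = \frac{34}{15}$ ($U = - 2 \left(- \frac{17}{15}\right) = - 2 \left(\left(-17\right) \frac{1}{15}\right) = \left(-2\right) \left(- \frac{17}{15}\right) = \frac{34}{15} \approx 2.2667$)
$h{\left(Y \right)} = 4 Y^{2}$ ($h{\left(Y \right)} = 2 Y 2 Y = 4 Y^{2}$)
$h^{2}{\left(U \right)} = \left(4 \left(\frac{34}{15}\right)^{2}\right)^{2} = \left(4 \cdot \frac{1156}{225}\right)^{2} = \left(\frac{4624}{225}\right)^{2} = \frac{21381376}{50625}$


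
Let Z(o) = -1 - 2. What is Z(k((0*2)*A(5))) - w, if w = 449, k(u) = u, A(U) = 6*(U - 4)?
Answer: -452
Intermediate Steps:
A(U) = -24 + 6*U (A(U) = 6*(-4 + U) = -24 + 6*U)
Z(o) = -3
Z(k((0*2)*A(5))) - w = -3 - 1*449 = -3 - 449 = -452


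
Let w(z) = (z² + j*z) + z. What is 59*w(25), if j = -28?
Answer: -2950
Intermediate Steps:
w(z) = z² - 27*z (w(z) = (z² - 28*z) + z = z² - 27*z)
59*w(25) = 59*(25*(-27 + 25)) = 59*(25*(-2)) = 59*(-50) = -2950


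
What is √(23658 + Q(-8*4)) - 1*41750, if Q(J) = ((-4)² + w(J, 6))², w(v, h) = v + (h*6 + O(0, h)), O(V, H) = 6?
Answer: -41750 + 23*√46 ≈ -41594.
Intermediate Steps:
w(v, h) = 6 + v + 6*h (w(v, h) = v + (h*6 + 6) = v + (6*h + 6) = v + (6 + 6*h) = 6 + v + 6*h)
Q(J) = (58 + J)² (Q(J) = ((-4)² + (6 + J + 6*6))² = (16 + (6 + J + 36))² = (16 + (42 + J))² = (58 + J)²)
√(23658 + Q(-8*4)) - 1*41750 = √(23658 + (58 - 8*4)²) - 1*41750 = √(23658 + (58 - 32)²) - 41750 = √(23658 + 26²) - 41750 = √(23658 + 676) - 41750 = √24334 - 41750 = 23*√46 - 41750 = -41750 + 23*√46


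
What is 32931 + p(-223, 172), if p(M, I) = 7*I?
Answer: 34135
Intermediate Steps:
32931 + p(-223, 172) = 32931 + 7*172 = 32931 + 1204 = 34135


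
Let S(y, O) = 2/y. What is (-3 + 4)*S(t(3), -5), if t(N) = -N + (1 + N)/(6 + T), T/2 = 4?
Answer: -14/19 ≈ -0.73684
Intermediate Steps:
T = 8 (T = 2*4 = 8)
t(N) = 1/14 - 13*N/14 (t(N) = -N + (1 + N)/(6 + 8) = -N + (1 + N)/14 = -N + (1 + N)*(1/14) = -N + (1/14 + N/14) = 1/14 - 13*N/14)
(-3 + 4)*S(t(3), -5) = (-3 + 4)*(2/(1/14 - 13/14*3)) = 1*(2/(1/14 - 39/14)) = 1*(2/(-19/7)) = 1*(2*(-7/19)) = 1*(-14/19) = -14/19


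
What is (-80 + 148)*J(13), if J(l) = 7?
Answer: 476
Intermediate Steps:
(-80 + 148)*J(13) = (-80 + 148)*7 = 68*7 = 476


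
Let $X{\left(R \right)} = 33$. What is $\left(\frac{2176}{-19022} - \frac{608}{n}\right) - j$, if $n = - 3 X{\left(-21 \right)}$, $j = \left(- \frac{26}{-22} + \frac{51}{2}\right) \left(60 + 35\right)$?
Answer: $- \frac{4762078283}{1883178} \approx -2528.7$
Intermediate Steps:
$j = \frac{55765}{22}$ ($j = \left(\left(-26\right) \left(- \frac{1}{22}\right) + 51 \cdot \frac{1}{2}\right) 95 = \left(\frac{13}{11} + \frac{51}{2}\right) 95 = \frac{587}{22} \cdot 95 = \frac{55765}{22} \approx 2534.8$)
$n = -99$ ($n = \left(-3\right) 33 = -99$)
$\left(\frac{2176}{-19022} - \frac{608}{n}\right) - j = \left(\frac{2176}{-19022} - \frac{608}{-99}\right) - \frac{55765}{22} = \left(2176 \left(- \frac{1}{19022}\right) - - \frac{608}{99}\right) - \frac{55765}{22} = \left(- \frac{1088}{9511} + \frac{608}{99}\right) - \frac{55765}{22} = \frac{5674976}{941589} - \frac{55765}{22} = - \frac{4762078283}{1883178}$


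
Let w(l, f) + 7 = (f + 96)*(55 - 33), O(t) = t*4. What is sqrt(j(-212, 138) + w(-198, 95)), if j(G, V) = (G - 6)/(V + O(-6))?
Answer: sqrt(13623342)/57 ≈ 64.754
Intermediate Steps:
O(t) = 4*t
w(l, f) = 2105 + 22*f (w(l, f) = -7 + (f + 96)*(55 - 33) = -7 + (96 + f)*22 = -7 + (2112 + 22*f) = 2105 + 22*f)
j(G, V) = (-6 + G)/(-24 + V) (j(G, V) = (G - 6)/(V + 4*(-6)) = (-6 + G)/(V - 24) = (-6 + G)/(-24 + V))
sqrt(j(-212, 138) + w(-198, 95)) = sqrt((-6 - 212)/(-24 + 138) + (2105 + 22*95)) = sqrt(-218/114 + (2105 + 2090)) = sqrt((1/114)*(-218) + 4195) = sqrt(-109/57 + 4195) = sqrt(239006/57) = sqrt(13623342)/57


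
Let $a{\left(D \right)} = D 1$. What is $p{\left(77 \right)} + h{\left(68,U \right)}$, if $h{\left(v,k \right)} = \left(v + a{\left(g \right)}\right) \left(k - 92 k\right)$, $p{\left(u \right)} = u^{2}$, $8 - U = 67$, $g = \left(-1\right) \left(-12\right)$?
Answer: $435449$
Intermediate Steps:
$g = 12$
$U = -59$ ($U = 8 - 67 = -59$)
$a{\left(D \right)} = D$
$h{\left(v,k \right)} = - 91 k \left(12 + v\right)$ ($h{\left(v,k \right)} = \left(v + 12\right) \left(k - 92 k\right) = \left(12 + v\right) \left(- 91 k\right) = - 91 k \left(12 + v\right)$)
$p{\left(77 \right)} + h{\left(68,U \right)} = 77^{2} - - 5369 \left(12 + 68\right) = 5929 - \left(-5369\right) 80 = 5929 + 429520 = 435449$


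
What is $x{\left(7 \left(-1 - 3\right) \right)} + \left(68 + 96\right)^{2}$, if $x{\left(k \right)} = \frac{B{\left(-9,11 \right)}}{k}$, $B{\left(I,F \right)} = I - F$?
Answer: $\frac{188277}{7} \approx 26897.0$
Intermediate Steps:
$x{\left(k \right)} = - \frac{20}{k}$ ($x{\left(k \right)} = \frac{-9 - 11}{k} = - \frac{20}{k}$)
$x{\left(7 \left(-1 - 3\right) \right)} + \left(68 + 96\right)^{2} = - \frac{20}{7 \left(-1 - 3\right)} + \left(68 + 96\right)^{2} = - \frac{20}{7 \left(-4\right)} + 164^{2} = - \frac{20}{-28} + 26896 = \left(-20\right) \left(- \frac{1}{28}\right) + 26896 = \frac{5}{7} + 26896 = \frac{188277}{7}$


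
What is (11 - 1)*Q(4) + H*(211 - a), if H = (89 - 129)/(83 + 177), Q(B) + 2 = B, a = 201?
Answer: 240/13 ≈ 18.462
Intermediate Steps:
Q(B) = -2 + B
H = -2/13 (H = -40/260 = -40*1/260 = -2/13 ≈ -0.15385)
(11 - 1)*Q(4) + H*(211 - a) = (11 - 1)*(-2 + 4) - 2*(211 - 1*201)/13 = 10*2 - 2*(211 - 201)/13 = 20 - 2/13*10 = 20 - 20/13 = 240/13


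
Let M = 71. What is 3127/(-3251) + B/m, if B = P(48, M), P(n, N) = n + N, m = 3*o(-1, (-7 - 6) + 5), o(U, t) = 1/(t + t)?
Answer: -6199285/9753 ≈ -635.63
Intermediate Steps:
o(U, t) = 1/(2*t)
m = -3/16 (m = 3*(1/(2*((-7 - 6) + 5))) = 3*(1/(2*(-13 + 5))) = 3*((1/2)/(-8)) = 3*((1/2)*(-1/8)) = 3*(-1/16) = -3/16 ≈ -0.18750)
P(n, N) = N + n
B = 119 (B = 71 + 48 = 119)
3127/(-3251) + B/m = 3127/(-3251) + 119/(-3/16) = 3127*(-1/3251) + 119*(-16/3) = -3127/3251 - 1904/3 = -6199285/9753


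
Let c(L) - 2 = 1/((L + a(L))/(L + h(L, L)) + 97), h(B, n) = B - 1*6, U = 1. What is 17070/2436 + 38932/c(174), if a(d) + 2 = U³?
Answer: 131821617861/6804154 ≈ 19374.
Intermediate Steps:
h(B, n) = -6 + B (h(B, n) = B - 6 = -6 + B)
a(d) = -1 (a(d) = -2 + 1³ = -2 + 1 = -1)
c(L) = 2 + 1/(97 + (-1 + L)/(-6 + 2*L)) (c(L) = 2 + 1/((L - 1)/(L + (-6 + L)) + 97) = 2 + 1/((-1 + L)/(-6 + 2*L) + 97) = 2 + 1/(97 + (-1 + L)/(-6 + 2*L)))
17070/2436 + 38932/c(174) = 17070/2436 + 38932/((4*(-293 + 98*174)/(-583 + 195*174))) = 17070*(1/2436) + 38932/((4*(-293 + 17052)/(-583 + 33930))) = 2845/406 + 38932/((4*16759/33347)) = 2845/406 + 38932/((4*(1/33347)*16759)) = 2845/406 + 38932/(67036/33347) = 2845/406 + 38932*(33347/67036) = 2845/406 + 324566351/16759 = 131821617861/6804154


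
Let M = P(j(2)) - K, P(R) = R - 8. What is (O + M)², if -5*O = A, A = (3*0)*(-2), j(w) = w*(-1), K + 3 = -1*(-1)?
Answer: 64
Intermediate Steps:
K = -2 (K = -3 - 1*(-1) = -3 + 1 = -2)
j(w) = -w
P(R) = -8 + R
A = 0 (A = 0*(-2) = 0)
M = -8 (M = (-8 - 1*2) - 1*(-2) = (-8 - 2) + 2 = -10 + 2 = -8)
O = 0 (O = -⅕*0 = 0)
(O + M)² = (0 - 8)² = (-8)² = 64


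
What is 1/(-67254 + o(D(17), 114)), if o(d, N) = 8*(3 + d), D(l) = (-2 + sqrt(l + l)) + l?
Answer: -33555/2251874962 - 2*sqrt(34)/1125937481 ≈ -1.4911e-5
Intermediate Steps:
D(l) = -2 + l + sqrt(2)*sqrt(l) (D(l) = (-2 + sqrt(2*l)) + l = (-2 + sqrt(2)*sqrt(l)) + l = -2 + l + sqrt(2)*sqrt(l))
o(d, N) = 24 + 8*d
1/(-67254 + o(D(17), 114)) = 1/(-67254 + (24 + 8*(-2 + 17 + sqrt(2)*sqrt(17)))) = 1/(-67254 + (24 + 8*(-2 + 17 + sqrt(34)))) = 1/(-67254 + (24 + 8*(15 + sqrt(34)))) = 1/(-67254 + (24 + (120 + 8*sqrt(34)))) = 1/(-67254 + (144 + 8*sqrt(34))) = 1/(-67110 + 8*sqrt(34))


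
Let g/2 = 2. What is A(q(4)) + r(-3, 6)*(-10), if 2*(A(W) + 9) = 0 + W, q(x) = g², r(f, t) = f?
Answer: 29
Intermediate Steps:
g = 4 (g = 2*2 = 4)
q(x) = 16 (q(x) = 4² = 16)
A(W) = -9 + W/2 (A(W) = -9 + (0 + W)/2 = -9 + W/2)
A(q(4)) + r(-3, 6)*(-10) = (-9 + (½)*16) - 3*(-10) = (-9 + 8) + 30 = -1 + 30 = 29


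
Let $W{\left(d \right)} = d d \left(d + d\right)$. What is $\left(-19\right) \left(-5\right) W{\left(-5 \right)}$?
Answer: $-23750$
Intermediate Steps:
$W{\left(d \right)} = 2 d^{3}$ ($W{\left(d \right)} = d^{2} \cdot 2 d = 2 d^{3}$)
$\left(-19\right) \left(-5\right) W{\left(-5 \right)} = \left(-19\right) \left(-5\right) 2 \left(-5\right)^{3} = 95 \cdot 2 \left(-125\right) = 95 \left(-250\right) = -23750$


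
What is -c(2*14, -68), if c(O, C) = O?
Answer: -28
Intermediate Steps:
-c(2*14, -68) = -2*14 = -1*28 = -28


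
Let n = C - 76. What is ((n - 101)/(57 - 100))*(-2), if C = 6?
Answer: -342/43 ≈ -7.9535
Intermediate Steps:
n = -70 (n = 6 - 76 = -70)
((n - 101)/(57 - 100))*(-2) = ((-70 - 101)/(57 - 100))*(-2) = -171/(-43)*(-2) = -171*(-1/43)*(-2) = (171/43)*(-2) = -342/43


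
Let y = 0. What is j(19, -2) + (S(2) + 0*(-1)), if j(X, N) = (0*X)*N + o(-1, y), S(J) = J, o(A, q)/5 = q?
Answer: 2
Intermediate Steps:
o(A, q) = 5*q
j(X, N) = 0 (j(X, N) = (0*X)*N + 5*0 = 0*N + 0 = 0 + 0 = 0)
j(19, -2) + (S(2) + 0*(-1)) = 0 + (2 + 0*(-1)) = 0 + (2 + 0) = 0 + 2 = 2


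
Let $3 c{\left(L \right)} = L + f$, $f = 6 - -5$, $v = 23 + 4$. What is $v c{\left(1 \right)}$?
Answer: $108$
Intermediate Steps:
$v = 27$
$f = 11$ ($f = 6 + 5 = 11$)
$c{\left(L \right)} = \frac{11}{3} + \frac{L}{3}$ ($c{\left(L \right)} = \frac{L + 11}{3} = \frac{11 + L}{3} = \frac{11}{3} + \frac{L}{3}$)
$v c{\left(1 \right)} = 27 \left(\frac{11}{3} + \frac{1}{3} \cdot 1\right) = 27 \left(\frac{11}{3} + \frac{1}{3}\right) = 27 \cdot 4 = 108$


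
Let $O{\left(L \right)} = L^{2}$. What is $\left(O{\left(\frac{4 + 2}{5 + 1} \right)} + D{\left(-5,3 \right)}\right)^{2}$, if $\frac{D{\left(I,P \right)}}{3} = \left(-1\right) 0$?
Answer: $1$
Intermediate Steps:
$D{\left(I,P \right)} = 0$ ($D{\left(I,P \right)} = 3 \left(\left(-1\right) 0\right) = 3 \cdot 0 = 0$)
$\left(O{\left(\frac{4 + 2}{5 + 1} \right)} + D{\left(-5,3 \right)}\right)^{2} = \left(\left(\frac{4 + 2}{5 + 1}\right)^{2} + 0\right)^{2} = \left(\left(\frac{6}{6}\right)^{2} + 0\right)^{2} = \left(\left(6 \cdot \frac{1}{6}\right)^{2} + 0\right)^{2} = \left(1^{2} + 0\right)^{2} = \left(1 + 0\right)^{2} = 1^{2} = 1$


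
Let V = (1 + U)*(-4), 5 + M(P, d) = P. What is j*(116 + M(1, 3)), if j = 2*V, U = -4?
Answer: 2688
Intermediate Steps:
M(P, d) = -5 + P
V = 12 (V = (1 - 4)*(-4) = -3*(-4) = 12)
j = 24 (j = 2*12 = 24)
j*(116 + M(1, 3)) = 24*(116 + (-5 + 1)) = 24*(116 - 4) = 24*112 = 2688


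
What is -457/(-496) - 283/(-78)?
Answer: 88007/19344 ≈ 4.5496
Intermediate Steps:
-457/(-496) - 283/(-78) = -457*(-1/496) - 283*(-1/78) = 457/496 + 283/78 = 88007/19344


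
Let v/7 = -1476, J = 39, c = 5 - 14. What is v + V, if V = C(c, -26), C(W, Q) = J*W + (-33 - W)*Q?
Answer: -10059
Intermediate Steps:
c = -9
C(W, Q) = 39*W + Q*(-33 - W) (C(W, Q) = 39*W + (-33 - W)*Q = 39*W + Q*(-33 - W))
v = -10332 (v = 7*(-1476) = -10332)
V = 273 (V = -33*(-26) + 39*(-9) - 1*(-26)*(-9) = 858 - 351 - 234 = 273)
v + V = -10332 + 273 = -10059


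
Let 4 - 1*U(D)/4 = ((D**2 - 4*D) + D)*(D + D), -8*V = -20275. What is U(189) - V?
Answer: -425242931/8 ≈ -5.3155e+7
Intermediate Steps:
V = 20275/8 (V = -1/8*(-20275) = 20275/8 ≈ 2534.4)
U(D) = 16 - 8*D*(D**2 - 3*D) (U(D) = 16 - 4*((D**2 - 4*D) + D)*(D + D) = 16 - 4*(D**2 - 3*D)*2*D = 16 - 8*D*(D**2 - 3*D))
U(189) - V = (16 - 8*189**3 + 24*189**2) - 1*20275/8 = (16 - 8*6751269 + 24*35721) - 20275/8 = (16 - 54010152 + 857304) - 20275/8 = -53152832 - 20275/8 = -425242931/8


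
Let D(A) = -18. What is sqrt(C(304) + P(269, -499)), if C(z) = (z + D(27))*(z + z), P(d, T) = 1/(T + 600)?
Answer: sqrt(1773831589)/101 ≈ 417.00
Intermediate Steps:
P(d, T) = 1/(600 + T)
C(z) = 2*z*(-18 + z) (C(z) = (z - 18)*(z + z) = (-18 + z)*(2*z) = 2*z*(-18 + z))
sqrt(C(304) + P(269, -499)) = sqrt(2*304*(-18 + 304) + 1/(600 - 499)) = sqrt(2*304*286 + 1/101) = sqrt(173888 + 1/101) = sqrt(17562689/101) = sqrt(1773831589)/101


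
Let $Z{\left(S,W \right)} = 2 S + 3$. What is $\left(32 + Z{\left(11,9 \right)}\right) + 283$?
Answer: $340$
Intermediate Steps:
$Z{\left(S,W \right)} = 3 + 2 S$
$\left(32 + Z{\left(11,9 \right)}\right) + 283 = \left(32 + \left(3 + 2 \cdot 11\right)\right) + 283 = \left(32 + \left(3 + 22\right)\right) + 283 = \left(32 + 25\right) + 283 = 57 + 283 = 340$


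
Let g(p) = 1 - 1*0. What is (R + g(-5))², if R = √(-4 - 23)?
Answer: -26 + 6*I*√3 ≈ -26.0 + 10.392*I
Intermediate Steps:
g(p) = 1 (g(p) = 1 + 0 = 1)
R = 3*I*√3 (R = √(-27) = 3*I*√3 ≈ 5.1962*I)
(R + g(-5))² = (3*I*√3 + 1)² = (1 + 3*I*√3)²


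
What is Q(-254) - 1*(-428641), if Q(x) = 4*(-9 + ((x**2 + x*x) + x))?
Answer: 943717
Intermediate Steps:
Q(x) = -36 + 4*x + 8*x**2 (Q(x) = 4*(-9 + ((x**2 + x**2) + x)) = 4*(-9 + (2*x**2 + x)) = 4*(-9 + (x + 2*x**2)) = 4*(-9 + x + 2*x**2) = -36 + 4*x + 8*x**2)
Q(-254) - 1*(-428641) = (-36 + 4*(-254) + 8*(-254)**2) - 1*(-428641) = (-36 - 1016 + 8*64516) + 428641 = (-36 - 1016 + 516128) + 428641 = 515076 + 428641 = 943717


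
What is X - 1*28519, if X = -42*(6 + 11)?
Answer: -29233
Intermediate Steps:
X = -714 (X = -42*17 = -714)
X - 1*28519 = -714 - 1*28519 = -714 - 28519 = -29233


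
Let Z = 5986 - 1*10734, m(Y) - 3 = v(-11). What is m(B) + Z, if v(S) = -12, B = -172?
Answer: -4757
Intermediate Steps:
m(Y) = -9 (m(Y) = 3 - 12 = -9)
Z = -4748 (Z = 5986 - 10734 = -4748)
m(B) + Z = -9 - 4748 = -4757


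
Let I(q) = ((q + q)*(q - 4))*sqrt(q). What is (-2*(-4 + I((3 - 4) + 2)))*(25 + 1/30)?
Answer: 1502/3 ≈ 500.67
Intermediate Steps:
I(q) = 2*q**(3/2)*(-4 + q) (I(q) = ((2*q)*(-4 + q))*sqrt(q) = (2*q*(-4 + q))*sqrt(q) = 2*q**(3/2)*(-4 + q))
(-2*(-4 + I((3 - 4) + 2)))*(25 + 1/30) = (-2*(-4 + 2*((3 - 4) + 2)**(3/2)*(-4 + ((3 - 4) + 2))))*(25 + 1/30) = (-2*(-4 + 2*(-1 + 2)**(3/2)*(-4 + (-1 + 2))))*(25 + 1/30) = -2*(-4 + 2*1**(3/2)*(-4 + 1))*(751/30) = -2*(-4 + 2*1*(-3))*(751/30) = -2*(-4 - 6)*(751/30) = -2*(-10)*(751/30) = 20*(751/30) = 1502/3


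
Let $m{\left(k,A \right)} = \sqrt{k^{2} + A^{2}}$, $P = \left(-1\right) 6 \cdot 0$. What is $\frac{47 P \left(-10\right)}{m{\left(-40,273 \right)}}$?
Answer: $0$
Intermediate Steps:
$P = 0$ ($P = \left(-6\right) 0 = 0$)
$m{\left(k,A \right)} = \sqrt{A^{2} + k^{2}}$
$\frac{47 P \left(-10\right)}{m{\left(-40,273 \right)}} = \frac{47 \cdot 0 \left(-10\right)}{\sqrt{273^{2} + \left(-40\right)^{2}}} = \frac{0 \left(-10\right)}{\sqrt{74529 + 1600}} = \frac{0}{\sqrt{76129}} = 0 \frac{\sqrt{76129}}{76129} = 0$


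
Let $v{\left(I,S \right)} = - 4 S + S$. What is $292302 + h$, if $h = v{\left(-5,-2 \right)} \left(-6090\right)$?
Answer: $255762$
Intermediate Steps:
$v{\left(I,S \right)} = - 3 S$
$h = -36540$ ($h = \left(-3\right) \left(-2\right) \left(-6090\right) = 6 \left(-6090\right) = -36540$)
$292302 + h = 292302 - 36540 = 255762$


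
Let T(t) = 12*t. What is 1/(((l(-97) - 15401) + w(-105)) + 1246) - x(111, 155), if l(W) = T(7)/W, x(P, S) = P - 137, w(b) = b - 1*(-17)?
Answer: 35922933/1381655 ≈ 26.000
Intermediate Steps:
w(b) = 17 + b (w(b) = b + 17 = 17 + b)
x(P, S) = -137 + P
l(W) = 84/W (l(W) = (12*7)/W = 84/W)
1/(((l(-97) - 15401) + w(-105)) + 1246) - x(111, 155) = 1/(((84/(-97) - 15401) + (17 - 105)) + 1246) - (-137 + 111) = 1/(((84*(-1/97) - 15401) - 88) + 1246) - 1*(-26) = 1/(((-84/97 - 15401) - 88) + 1246) + 26 = 1/((-1493981/97 - 88) + 1246) + 26 = 1/(-1502517/97 + 1246) + 26 = 1/(-1381655/97) + 26 = -97/1381655 + 26 = 35922933/1381655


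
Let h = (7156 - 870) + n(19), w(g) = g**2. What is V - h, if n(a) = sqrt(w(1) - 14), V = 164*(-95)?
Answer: -21866 - I*sqrt(13) ≈ -21866.0 - 3.6056*I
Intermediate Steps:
V = -15580
n(a) = I*sqrt(13) (n(a) = sqrt(1**2 - 14) = sqrt(1 - 14) = sqrt(-13) = I*sqrt(13))
h = 6286 + I*sqrt(13) (h = (7156 - 870) + I*sqrt(13) = 6286 + I*sqrt(13) ≈ 6286.0 + 3.6056*I)
V - h = -15580 - (6286 + I*sqrt(13)) = -15580 + (-6286 - I*sqrt(13)) = -21866 - I*sqrt(13)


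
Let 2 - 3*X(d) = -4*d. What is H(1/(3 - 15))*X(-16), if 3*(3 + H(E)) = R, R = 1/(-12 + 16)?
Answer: 1085/18 ≈ 60.278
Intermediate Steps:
R = ¼ (R = 1/4 = ¼ ≈ 0.25000)
X(d) = ⅔ + 4*d/3 (X(d) = ⅔ - (-4)*d/3 = ⅔ + 4*d/3)
H(E) = -35/12 (H(E) = -3 + (⅓)*(¼) = -3 + 1/12 = -35/12)
H(1/(3 - 15))*X(-16) = -35*(⅔ + (4/3)*(-16))/12 = -35*(⅔ - 64/3)/12 = -35/12*(-62/3) = 1085/18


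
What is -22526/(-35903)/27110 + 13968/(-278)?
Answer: -485552563829/9663779705 ≈ -50.245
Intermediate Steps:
-22526/(-35903)/27110 + 13968/(-278) = -22526*(-1/35903)*(1/27110) + 13968*(-1/278) = (3218/5129)*(1/27110) - 6984/139 = 1609/69523595 - 6984/139 = -485552563829/9663779705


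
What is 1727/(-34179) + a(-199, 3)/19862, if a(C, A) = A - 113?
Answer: -19030682/339431649 ≈ -0.056066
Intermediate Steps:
a(C, A) = -113 + A
1727/(-34179) + a(-199, 3)/19862 = 1727/(-34179) + (-113 + 3)/19862 = 1727*(-1/34179) - 110*1/19862 = -1727/34179 - 55/9931 = -19030682/339431649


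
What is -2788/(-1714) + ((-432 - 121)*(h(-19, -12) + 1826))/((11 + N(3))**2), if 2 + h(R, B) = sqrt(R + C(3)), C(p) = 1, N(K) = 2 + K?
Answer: -27002345/6856 - 1659*I*sqrt(2)/256 ≈ -3938.5 - 9.1648*I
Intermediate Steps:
h(R, B) = -2 + sqrt(1 + R) (h(R, B) = -2 + sqrt(R + 1) = -2 + sqrt(1 + R))
-2788/(-1714) + ((-432 - 121)*(h(-19, -12) + 1826))/((11 + N(3))**2) = -2788/(-1714) + ((-432 - 121)*((-2 + sqrt(1 - 19)) + 1826))/((11 + (2 + 3))**2) = -2788*(-1/1714) + (-553*((-2 + sqrt(-18)) + 1826))/((11 + 5)**2) = 1394/857 + (-553*((-2 + 3*I*sqrt(2)) + 1826))/(16**2) = 1394/857 - 553*(1824 + 3*I*sqrt(2))/256 = 1394/857 + (-1008672 - 1659*I*sqrt(2))*(1/256) = 1394/857 + (-31521/8 - 1659*I*sqrt(2)/256) = -27002345/6856 - 1659*I*sqrt(2)/256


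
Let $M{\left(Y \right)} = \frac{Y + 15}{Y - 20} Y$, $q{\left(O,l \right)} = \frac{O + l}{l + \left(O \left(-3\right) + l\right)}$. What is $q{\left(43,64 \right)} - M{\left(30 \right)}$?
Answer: $-242$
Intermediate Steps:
$q{\left(O,l \right)} = \frac{O + l}{- 3 O + 2 l}$ ($q{\left(O,l \right)} = \frac{O + l}{l - \left(- l + 3 O\right)} = \frac{O + l}{- 3 O + 2 l}$)
$M{\left(Y \right)} = \frac{Y \left(15 + Y\right)}{-20 + Y}$ ($M{\left(Y \right)} = \frac{15 + Y}{-20 + Y} Y = \frac{Y \left(15 + Y\right)}{-20 + Y}$)
$q{\left(43,64 \right)} - M{\left(30 \right)} = \frac{43 + 64}{\left(-3\right) 43 + 2 \cdot 64} - \frac{30 \left(15 + 30\right)}{-20 + 30} = \frac{1}{-129 + 128} \cdot 107 - 30 \cdot \frac{1}{10} \cdot 45 = \frac{1}{-1} \cdot 107 - 30 \cdot \frac{1}{10} \cdot 45 = \left(-1\right) 107 - 135 = -107 - 135 = -242$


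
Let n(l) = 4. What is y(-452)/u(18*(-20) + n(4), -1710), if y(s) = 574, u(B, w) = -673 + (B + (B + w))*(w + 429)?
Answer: 574/3101909 ≈ 0.00018505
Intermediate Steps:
u(B, w) = -673 + (429 + w)*(w + 2*B) (u(B, w) = -673 + (w + 2*B)*(429 + w) = -673 + (429 + w)*(w + 2*B))
y(-452)/u(18*(-20) + n(4), -1710) = 574/(-673 + (-1710)**2 + 429*(-1710) + 858*(18*(-20) + 4) + 2*(18*(-20) + 4)*(-1710)) = 574/(-673 + 2924100 - 733590 + 858*(-360 + 4) + 2*(-360 + 4)*(-1710)) = 574/(-673 + 2924100 - 733590 + 858*(-356) + 2*(-356)*(-1710)) = 574/(-673 + 2924100 - 733590 - 305448 + 1217520) = 574/3101909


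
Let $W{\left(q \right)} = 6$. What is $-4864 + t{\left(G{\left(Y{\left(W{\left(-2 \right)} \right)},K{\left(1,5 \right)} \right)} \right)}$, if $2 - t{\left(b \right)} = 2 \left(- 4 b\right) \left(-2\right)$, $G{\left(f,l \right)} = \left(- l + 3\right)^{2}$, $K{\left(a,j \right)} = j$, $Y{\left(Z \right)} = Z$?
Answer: $-4926$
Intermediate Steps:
$G{\left(f,l \right)} = \left(3 - l\right)^{2}$
$t{\left(b \right)} = 2 - 16 b$ ($t{\left(b \right)} = 2 - 2 \left(- 4 b\right) \left(-2\right) = 2 - - 8 b \left(-2\right) = 2 - 16 b$)
$-4864 + t{\left(G{\left(Y{\left(W{\left(-2 \right)} \right)},K{\left(1,5 \right)} \right)} \right)} = -4864 + \left(2 - 16 \left(-3 + 5\right)^{2}\right) = -4864 + \left(2 - 16 \cdot 2^{2}\right) = -4864 + \left(2 - 64\right) = -4864 - 62 = -4926$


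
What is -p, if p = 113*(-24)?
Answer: 2712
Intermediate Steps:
p = -2712
-p = -1*(-2712) = 2712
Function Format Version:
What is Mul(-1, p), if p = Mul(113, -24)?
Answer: 2712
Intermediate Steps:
p = -2712
Mul(-1, p) = Mul(-1, -2712) = 2712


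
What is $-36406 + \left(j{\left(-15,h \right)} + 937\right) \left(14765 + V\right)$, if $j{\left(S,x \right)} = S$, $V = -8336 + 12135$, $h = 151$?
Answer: $17079602$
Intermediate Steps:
$V = 3799$
$-36406 + \left(j{\left(-15,h \right)} + 937\right) \left(14765 + V\right) = -36406 + \left(-15 + 937\right) \left(14765 + 3799\right) = -36406 + 922 \cdot 18564 = -36406 + 17116008 = 17079602$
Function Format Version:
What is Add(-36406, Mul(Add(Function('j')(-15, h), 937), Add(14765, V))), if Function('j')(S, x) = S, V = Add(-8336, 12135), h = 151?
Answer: 17079602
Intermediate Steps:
V = 3799
Add(-36406, Mul(Add(Function('j')(-15, h), 937), Add(14765, V))) = Add(-36406, Mul(Add(-15, 937), Add(14765, 3799))) = Add(-36406, Mul(922, 18564)) = Add(-36406, 17116008) = 17079602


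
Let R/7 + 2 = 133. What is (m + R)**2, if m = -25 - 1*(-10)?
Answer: 813604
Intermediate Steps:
m = -15 (m = -25 + 10 = -15)
R = 917 (R = -14 + 7*133 = -14 + 931 = 917)
(m + R)**2 = (-15 + 917)**2 = 902**2 = 813604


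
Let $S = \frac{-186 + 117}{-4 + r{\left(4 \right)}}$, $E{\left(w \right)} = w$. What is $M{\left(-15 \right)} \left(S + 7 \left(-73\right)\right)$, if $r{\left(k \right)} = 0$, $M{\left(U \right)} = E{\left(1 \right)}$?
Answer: $- \frac{1975}{4} \approx -493.75$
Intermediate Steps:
$M{\left(U \right)} = 1$
$S = \frac{69}{4}$ ($S = \frac{-186 + 117}{-4 + 0} = - \frac{69}{-4} = \left(-69\right) \left(- \frac{1}{4}\right) = \frac{69}{4} \approx 17.25$)
$M{\left(-15 \right)} \left(S + 7 \left(-73\right)\right) = 1 \left(\frac{69}{4} + 7 \left(-73\right)\right) = 1 \left(\frac{69}{4} - 511\right) = 1 \left(- \frac{1975}{4}\right) = - \frac{1975}{4}$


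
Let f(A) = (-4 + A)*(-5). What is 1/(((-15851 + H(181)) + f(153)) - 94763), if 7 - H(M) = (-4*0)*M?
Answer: -1/111352 ≈ -8.9805e-6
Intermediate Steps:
H(M) = 7 (H(M) = 7 - (-4*0)*M = 7 - 0*M = 7 - 1*0 = 7 + 0 = 7)
f(A) = 20 - 5*A
1/(((-15851 + H(181)) + f(153)) - 94763) = 1/(((-15851 + 7) + (20 - 5*153)) - 94763) = 1/((-15844 + (20 - 765)) - 94763) = 1/((-15844 - 745) - 94763) = 1/(-16589 - 94763) = 1/(-111352) = -1/111352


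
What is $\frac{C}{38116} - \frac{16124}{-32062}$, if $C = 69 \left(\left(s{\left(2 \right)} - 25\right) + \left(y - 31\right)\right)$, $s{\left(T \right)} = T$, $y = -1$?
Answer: $\frac{246453547}{611037596} \approx 0.40334$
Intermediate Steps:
$C = -3795$ ($C = 69 \left(\left(2 - 25\right) - 32\right) = 69 \left(-23 - 32\right) = 69 \left(-55\right) = -3795$)
$\frac{C}{38116} - \frac{16124}{-32062} = - \frac{3795}{38116} - \frac{16124}{-32062} = \left(-3795\right) \frac{1}{38116} - - \frac{8062}{16031} = - \frac{3795}{38116} + \frac{8062}{16031} = \frac{246453547}{611037596}$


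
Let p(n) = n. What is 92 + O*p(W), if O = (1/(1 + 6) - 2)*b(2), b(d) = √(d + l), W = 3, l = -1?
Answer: 605/7 ≈ 86.429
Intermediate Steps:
b(d) = √(-1 + d) (b(d) = √(d - 1) = √(-1 + d))
O = -13/7 (O = (1/(1 + 6) - 2)*√(-1 + 2) = (1/7 - 2)*√1 = (⅐ - 2)*1 = -13/7*1 = -13/7 ≈ -1.8571)
92 + O*p(W) = 92 - 13/7*3 = 92 - 39/7 = 605/7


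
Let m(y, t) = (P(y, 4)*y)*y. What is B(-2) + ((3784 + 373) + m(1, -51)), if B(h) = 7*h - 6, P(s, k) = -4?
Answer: 4133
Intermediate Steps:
m(y, t) = -4*y² (m(y, t) = (-4*y)*y = -4*y²)
B(h) = -6 + 7*h
B(-2) + ((3784 + 373) + m(1, -51)) = (-6 + 7*(-2)) + ((3784 + 373) - 4*1²) = (-6 - 14) + (4157 - 4*1) = -20 + (4157 - 4) = -20 + 4153 = 4133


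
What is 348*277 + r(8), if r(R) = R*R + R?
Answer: 96468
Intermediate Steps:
r(R) = R + R**2 (r(R) = R**2 + R = R + R**2)
348*277 + r(8) = 348*277 + 8*(1 + 8) = 96396 + 8*9 = 96396 + 72 = 96468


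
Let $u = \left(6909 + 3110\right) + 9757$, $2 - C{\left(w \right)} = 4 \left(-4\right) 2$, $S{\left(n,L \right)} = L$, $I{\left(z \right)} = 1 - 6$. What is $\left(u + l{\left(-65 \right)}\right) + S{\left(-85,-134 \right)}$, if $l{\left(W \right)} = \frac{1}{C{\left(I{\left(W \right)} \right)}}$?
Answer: $\frac{667829}{34} \approx 19642.0$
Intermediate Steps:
$I{\left(z \right)} = -5$ ($I{\left(z \right)} = 1 - 6 = -5$)
$C{\left(w \right)} = 34$ ($C{\left(w \right)} = 2 - 4 \left(-4\right) 2 = 2 - \left(-16\right) 2 = 2 - -32 = 2 + 32 = 34$)
$u = 19776$ ($u = 10019 + 9757 = 19776$)
$l{\left(W \right)} = \frac{1}{34}$
$\left(u + l{\left(-65 \right)}\right) + S{\left(-85,-134 \right)} = \left(19776 + \frac{1}{34}\right) - 134 = \frac{672385}{34} - 134 = \frac{667829}{34}$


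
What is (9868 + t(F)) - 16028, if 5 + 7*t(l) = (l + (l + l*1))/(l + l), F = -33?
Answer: -12321/2 ≈ -6160.5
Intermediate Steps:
t(l) = -½ (t(l) = -5/7 + ((l + (l + l*1))/(l + l))/7 = -5/7 + ((l + (l + l))/((2*l)))/7 = -5/7 + ((l + 2*l)*(1/(2*l)))/7 = -5/7 + ((3*l)*(1/(2*l)))/7 = -5/7 + (⅐)*(3/2) = -5/7 + 3/14 = -½)
(9868 + t(F)) - 16028 = (9868 - ½) - 16028 = 19735/2 - 16028 = -12321/2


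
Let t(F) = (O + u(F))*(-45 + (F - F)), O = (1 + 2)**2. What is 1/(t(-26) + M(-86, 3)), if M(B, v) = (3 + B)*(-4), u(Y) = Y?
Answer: 1/1097 ≈ 0.00091158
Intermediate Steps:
O = 9 (O = 3**2 = 9)
M(B, v) = -12 - 4*B
t(F) = -405 - 45*F (t(F) = (9 + F)*(-45 + (F - F)) = (9 + F)*(-45 + 0) = (9 + F)*(-45) = -405 - 45*F)
1/(t(-26) + M(-86, 3)) = 1/((-405 - 45*(-26)) + (-12 - 4*(-86))) = 1/((-405 + 1170) + (-12 + 344)) = 1/(765 + 332) = 1/1097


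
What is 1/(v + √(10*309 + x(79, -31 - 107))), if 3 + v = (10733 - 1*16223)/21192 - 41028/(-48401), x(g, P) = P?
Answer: 23490731747213660/28700459266293082341 + 58449399632476448*√82/28700459266293082341 ≈ 0.019260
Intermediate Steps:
v = -412233015/170952332 (v = -3 + ((10733 - 1*16223)/21192 - 41028/(-48401)) = -3 + ((10733 - 16223)*(1/21192) - 41028*(-1/48401)) = -3 + (-5490*1/21192 + 41028/48401) = -3 + (-915/3532 + 41028/48401) = -3 + 100623981/170952332 = -412233015/170952332 ≈ -2.4114)
1/(v + √(10*309 + x(79, -31 - 107))) = 1/(-412233015/170952332 + √(10*309 + (-31 - 107))) = 1/(-412233015/170952332 + √(3090 - 138)) = 1/(-412233015/170952332 + √2952) = 1/(-412233015/170952332 + 6*√82)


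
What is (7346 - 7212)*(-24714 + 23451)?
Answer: -169242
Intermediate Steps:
(7346 - 7212)*(-24714 + 23451) = 134*(-1263) = -169242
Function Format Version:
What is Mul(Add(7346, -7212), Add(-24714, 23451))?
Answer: -169242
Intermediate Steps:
Mul(Add(7346, -7212), Add(-24714, 23451)) = Mul(134, -1263) = -169242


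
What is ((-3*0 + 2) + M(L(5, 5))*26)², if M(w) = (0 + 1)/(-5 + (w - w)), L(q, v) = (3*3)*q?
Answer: 256/25 ≈ 10.240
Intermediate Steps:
L(q, v) = 9*q
M(w) = -⅕ (M(w) = 1/(-5 + 0) = 1/(-5) = 1*(-⅕) = -⅕)
((-3*0 + 2) + M(L(5, 5))*26)² = ((-3*0 + 2) - ⅕*26)² = ((0 + 2) - 26/5)² = (2 - 26/5)² = (-16/5)² = 256/25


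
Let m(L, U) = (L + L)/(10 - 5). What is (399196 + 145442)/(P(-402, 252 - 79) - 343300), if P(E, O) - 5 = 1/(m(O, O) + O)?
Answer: -329778309/207865120 ≈ -1.5865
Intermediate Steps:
m(L, U) = 2*L/5 (m(L, U) = (2*L)/5 = (2*L)*(⅕) = 2*L/5)
P(E, O) = 5 + 5/(7*O) (P(E, O) = 5 + 1/(2*O/5 + O) = 5 + 1/(7*O/5) = 5 + 5/(7*O))
(399196 + 145442)/(P(-402, 252 - 79) - 343300) = (399196 + 145442)/((5 + 5/(7*(252 - 79))) - 343300) = 544638/((5 + (5/7)/173) - 343300) = 544638/((5 + (5/7)*(1/173)) - 343300) = 544638/((5 + 5/1211) - 343300) = 544638/(6060/1211 - 343300) = 544638/(-415730240/1211) = 544638*(-1211/415730240) = -329778309/207865120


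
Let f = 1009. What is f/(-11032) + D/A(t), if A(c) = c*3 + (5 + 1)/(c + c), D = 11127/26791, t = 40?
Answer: -41641714999/473188857512 ≈ -0.088002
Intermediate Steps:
D = 11127/26791 (D = 11127*(1/26791) = 11127/26791 ≈ 0.41533)
A(c) = 3*c + 3/c (A(c) = 3*c + 6/((2*c)) = 3*c + 6*(1/(2*c)) = 3*c + 3/c)
f/(-11032) + D/A(t) = 1009/(-11032) + 11127/(26791*(3*40 + 3/40)) = 1009*(-1/11032) + 11127/(26791*(120 + 3*(1/40))) = -1009/11032 + 11127/(26791*(120 + 3/40)) = -1009/11032 + 11127/(26791*(4803/40)) = -1009/11032 + (11127/26791)*(40/4803) = -1009/11032 + 148360/42892391 = -41641714999/473188857512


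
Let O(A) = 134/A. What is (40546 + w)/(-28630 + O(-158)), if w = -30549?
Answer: -789763/2261837 ≈ -0.34917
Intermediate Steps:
(40546 + w)/(-28630 + O(-158)) = (40546 - 30549)/(-28630 + 134/(-158)) = 9997/(-28630 + 134*(-1/158)) = 9997/(-28630 - 67/79) = 9997/(-2261837/79) = 9997*(-79/2261837) = -789763/2261837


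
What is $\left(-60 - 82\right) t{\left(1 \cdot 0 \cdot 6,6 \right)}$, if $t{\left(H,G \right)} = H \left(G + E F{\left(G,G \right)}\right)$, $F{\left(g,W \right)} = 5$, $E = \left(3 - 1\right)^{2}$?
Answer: $0$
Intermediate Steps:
$E = 4$ ($E = 2^{2} = 4$)
$t{\left(H,G \right)} = H \left(20 + G\right)$ ($t{\left(H,G \right)} = H \left(G + 4 \cdot 5\right) = H \left(G + 20\right) = H \left(20 + G\right)$)
$\left(-60 - 82\right) t{\left(1 \cdot 0 \cdot 6,6 \right)} = \left(-60 - 82\right) 1 \cdot 0 \cdot 6 \left(20 + 6\right) = - 142 \cdot 0 \cdot 6 \cdot 26 = - 142 \cdot 0 \cdot 26 = \left(-142\right) 0 = 0$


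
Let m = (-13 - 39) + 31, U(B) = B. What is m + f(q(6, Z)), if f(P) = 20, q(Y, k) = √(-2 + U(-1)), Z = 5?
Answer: -1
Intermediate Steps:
q(Y, k) = I*√3 (q(Y, k) = √(-2 - 1) = √(-3) = I*√3)
m = -21 (m = -52 + 31 = -21)
m + f(q(6, Z)) = -21 + 20 = -1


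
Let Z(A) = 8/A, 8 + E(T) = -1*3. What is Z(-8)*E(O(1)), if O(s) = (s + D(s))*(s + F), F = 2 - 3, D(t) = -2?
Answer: 11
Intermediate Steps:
F = -1
O(s) = (-1 + s)*(-2 + s) (O(s) = (s - 2)*(s - 1) = (-2 + s)*(-1 + s) = (-1 + s)*(-2 + s))
E(T) = -11 (E(T) = -8 - 1*3 = -8 - 3 = -11)
Z(-8)*E(O(1)) = (8/(-8))*(-11) = (8*(-⅛))*(-11) = -1*(-11) = 11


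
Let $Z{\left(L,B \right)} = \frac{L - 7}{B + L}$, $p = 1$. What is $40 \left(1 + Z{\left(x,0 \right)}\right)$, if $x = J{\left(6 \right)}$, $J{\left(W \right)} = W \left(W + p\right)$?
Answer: $\frac{220}{3} \approx 73.333$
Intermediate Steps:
$J{\left(W \right)} = W \left(1 + W\right)$ ($J{\left(W \right)} = W \left(W + 1\right) = W \left(1 + W\right)$)
$x = 42$ ($x = 6 \left(1 + 6\right) = 6 \cdot 7 = 42$)
$Z{\left(L,B \right)} = \frac{-7 + L}{B + L}$
$40 \left(1 + Z{\left(x,0 \right)}\right) = 40 \left(1 + \frac{-7 + 42}{0 + 42}\right) = 40 \left(1 + \frac{1}{42} \cdot 35\right) = 40 \left(1 + \frac{5}{6}\right) = 40 \cdot \frac{11}{6} = \frac{220}{3}$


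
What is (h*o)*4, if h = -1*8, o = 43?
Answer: -1376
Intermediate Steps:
h = -8
(h*o)*4 = -8*43*4 = -344*4 = -1376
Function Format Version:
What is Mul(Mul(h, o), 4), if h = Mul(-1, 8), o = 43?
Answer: -1376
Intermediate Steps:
h = -8
Mul(Mul(h, o), 4) = Mul(Mul(-8, 43), 4) = Mul(-344, 4) = -1376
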